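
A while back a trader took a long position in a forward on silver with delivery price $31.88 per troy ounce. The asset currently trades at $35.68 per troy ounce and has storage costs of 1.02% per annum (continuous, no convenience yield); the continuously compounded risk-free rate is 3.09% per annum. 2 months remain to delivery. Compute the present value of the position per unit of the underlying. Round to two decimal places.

Current fair forward for the remaining 2 months: F = S·e^((r + u)·T), (r + u) = 0.0309 + 0.0102 = 0.0411
F = 35.68 · e^(0.0411 × 2/12) = 35.68 × 1.006874 = 35.9253
Value of long forward = (F − K)·e^(−rT) = (35.9253 − 31.88) · e^(−0.0309·2/12)
= 4.0453 × 0.994863 = 4.02

$4.02 per troy ounce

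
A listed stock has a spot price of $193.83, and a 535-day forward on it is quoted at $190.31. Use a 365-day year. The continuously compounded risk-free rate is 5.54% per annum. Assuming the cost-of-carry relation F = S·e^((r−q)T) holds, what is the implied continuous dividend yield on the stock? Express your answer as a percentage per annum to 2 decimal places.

6.79%

From F = S·e^((r−q)T): (r − q) = ln(F/S)/T
ln(190.31/193.83) = ln(0.981840) = -0.018327
(r − q) = -0.018327 / (535/365) = -0.012503
q = r − ln(F/S)/T = 0.0554 + 0.012503 = 0.067903
q = 6.79%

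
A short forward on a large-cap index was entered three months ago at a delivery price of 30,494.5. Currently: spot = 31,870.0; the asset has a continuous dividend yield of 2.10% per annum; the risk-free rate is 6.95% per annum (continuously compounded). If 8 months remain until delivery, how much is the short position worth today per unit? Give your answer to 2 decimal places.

Current fair forward for the remaining 8 months: F = S·e^((r − q)·T), (r − q) = 0.0695 − 0.0210 = 0.0485
F = 31870.0 · e^(0.0485 × 8/12) = 31870.0 × 1.03286174 = 32917.3037
Value of long forward = (F − K)·e^(−rT) = (32917.3037 − 30494.5) · e^(−0.0695·8/12)
= 2422.8037 × 0.95472367 = 2313.11
Short position value = −(long value) = -2313.11

-2313.11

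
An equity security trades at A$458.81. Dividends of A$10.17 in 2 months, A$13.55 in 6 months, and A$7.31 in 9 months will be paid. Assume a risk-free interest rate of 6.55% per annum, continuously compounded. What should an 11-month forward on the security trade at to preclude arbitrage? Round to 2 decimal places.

PV(dividends) I = 10.17·e^(−0.0655·2/12) + 13.55·e^(−0.0655·6/12) + 7.31·e^(−0.0655·9/12)
I = 10.0596 + 13.1134 + 6.9596 = 30.1326
F = (S − I)·e^(rT) = (458.81 − 30.1326) · e^(0.0655·11/12)
= 428.6774 · e^0.060042 = 428.6774 × 1.061881 = A$455.20

A$455.20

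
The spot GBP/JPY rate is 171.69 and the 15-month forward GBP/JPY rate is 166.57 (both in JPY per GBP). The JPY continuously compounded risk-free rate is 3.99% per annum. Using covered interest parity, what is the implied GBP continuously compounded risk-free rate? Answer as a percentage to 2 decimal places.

6.41%

F = S·e^((r_JPY − r_GBP)T) ⇒ r_GBP = r_JPY − ln(F/S)/T
ln(166.57/171.69) = -0.030275; /(15/12) = -0.024220
r_GBP = 0.0399 + 0.024220 = 0.064120
r_GBP = 6.41%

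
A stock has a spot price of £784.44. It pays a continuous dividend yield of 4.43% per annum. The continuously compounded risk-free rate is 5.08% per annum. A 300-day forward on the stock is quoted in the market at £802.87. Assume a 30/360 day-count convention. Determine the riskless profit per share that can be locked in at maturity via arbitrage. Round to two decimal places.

£14.17 per share

Fair forward: F* = S·e^(carry·T), with carry = (r − q) = 0.0508 − 0.0443 = 0.0065
F* = 784.44 · e^(0.0065 × 300/360) = 784.44 · e^0.005417 = 784.44 × 1.005432 = £788.7011
Market £802.87 > fair £788.7011: forward overpriced → cash-and-carry (buy spot, short the forward).
At maturity, profit = |F_mkt − F*| = |802.87 − 788.7011| = £14.17 per share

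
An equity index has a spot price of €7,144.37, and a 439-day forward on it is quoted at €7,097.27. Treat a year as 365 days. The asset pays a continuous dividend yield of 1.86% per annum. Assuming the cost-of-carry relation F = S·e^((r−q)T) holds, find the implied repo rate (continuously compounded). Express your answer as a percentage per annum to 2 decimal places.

1.31%

From F = S·e^((r−q)T): (r − q) = ln(F/S)/T
ln(7097.27/7144.37) = ln(0.993407) = -0.006615
(r − q) = -0.006615 / (439/365) = -0.005500
r = ln(F/S)/T + q = -0.005500 + 0.0186 = 0.013100
r = 1.31%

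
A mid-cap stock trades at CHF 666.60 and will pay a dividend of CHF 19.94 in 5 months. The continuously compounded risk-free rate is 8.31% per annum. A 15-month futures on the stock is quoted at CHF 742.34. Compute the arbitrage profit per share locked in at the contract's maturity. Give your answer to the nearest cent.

PV(dividends) I = 19.94·e^(−0.0831·5/12) = 19.2614
Fair futures F* = (S − I)·e^(rT) = (666.60 − 19.2614)·e^0.103875 = 647.3386 × 1.109462 = 718.1976
Market CHF 742.34 > fair 718.1976: forward overpriced → cash-and-carry (borrow at r, buy the stock and collect the dividends, short the forward).
Profit at T = |F_mkt − F*| = |742.34 − 718.1976| = CHF 24.14 per share

CHF 24.14 per share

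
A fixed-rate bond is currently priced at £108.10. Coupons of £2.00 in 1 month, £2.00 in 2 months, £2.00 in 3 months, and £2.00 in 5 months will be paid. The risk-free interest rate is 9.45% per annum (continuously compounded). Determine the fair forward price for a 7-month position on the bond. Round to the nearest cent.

PV(coupons) I = 2.00·e^(−0.0945·1/12) + 2.00·e^(−0.0945·2/12) + 2.00·e^(−0.0945·3/12) + 2.00·e^(−0.0945·5/12)
I = 1.9843 + 1.9687 + 1.9533 + 1.9228 = 7.8291
F = (S − I)·e^(rT) = (108.10 − 7.8291) · e^(0.0945·7/12)
= 100.2709 · e^0.055125 = 100.2709 × 1.056673 = £105.95

£105.95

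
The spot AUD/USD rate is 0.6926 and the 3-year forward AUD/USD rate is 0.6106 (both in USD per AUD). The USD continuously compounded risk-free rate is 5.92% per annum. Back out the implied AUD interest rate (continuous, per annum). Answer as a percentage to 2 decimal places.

10.12%

F = S·e^((r_USD − r_AUD)T) ⇒ r_AUD = r_USD − ln(F/S)/T
ln(0.6106/0.6926) = -0.126011; /(3) = -0.042004
r_AUD = 0.0592 + 0.042004 = 0.101204
r_AUD = 10.12%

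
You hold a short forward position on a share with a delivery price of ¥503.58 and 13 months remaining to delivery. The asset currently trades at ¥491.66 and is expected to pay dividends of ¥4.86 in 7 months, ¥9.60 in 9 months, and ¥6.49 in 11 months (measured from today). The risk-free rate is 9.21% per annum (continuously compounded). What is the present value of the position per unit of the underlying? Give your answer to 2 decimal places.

-¥16.37

PV(remaining dividends) I = 4.86·e^(−0.0921·7/12) + 9.60·e^(−0.0921·9/12) + 6.49·e^(−0.0921·11/12) = 19.5296
Current forward F = (S − I)·e^(rT) = (491.66 − 19.5296)·e^(0.0921·13/12) = 472.1304 × 1.104922 = 521.6673
Value (long) = (F − K)·e^(−rT) = (521.6673 − 503.58) × 0.905041 = 16.3697
Short position value = −(long value) = -¥16.37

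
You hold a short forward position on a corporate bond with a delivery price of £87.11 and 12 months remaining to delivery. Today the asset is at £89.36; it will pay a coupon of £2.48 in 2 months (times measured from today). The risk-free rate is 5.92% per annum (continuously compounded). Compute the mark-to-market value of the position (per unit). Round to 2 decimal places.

-£4.80

PV(remaining coupons) I = 2.48·e^(−0.0592·2/12) = 2.4557
Current forward F = (S − I)·e^(rT) = (89.36 − 2.4557)·e^(0.0592·12/12) = 86.9043 × 1.060987 = 92.2043
Value (long) = (F − K)·e^(−rT) = (92.2043 − 87.11) × 0.942518 = 4.8015
Short position value = −(long value) = -£4.80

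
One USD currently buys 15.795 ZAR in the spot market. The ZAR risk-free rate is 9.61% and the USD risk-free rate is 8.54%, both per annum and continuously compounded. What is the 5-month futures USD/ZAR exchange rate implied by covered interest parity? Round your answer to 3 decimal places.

15.866

F = S·e^((r_ZAR − r_USD)T) = 15.795 · e^((0.0961 − 0.0854) × 5/12)
= 15.795 · e^0.004458 = 15.795 × 1.004468
F = 15.866 ZAR per USD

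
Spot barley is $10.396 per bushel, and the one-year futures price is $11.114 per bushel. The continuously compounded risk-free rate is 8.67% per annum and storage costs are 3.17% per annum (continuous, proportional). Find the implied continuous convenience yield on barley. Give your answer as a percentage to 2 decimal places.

F = S·e^((r+u−y)T) ⇒ (r+u−y) = ln(F/S)/T
ln(11.114/10.396) = 0.066784; /T ⇒ 0.066784
y = r + u − ln(F/S)/T = 0.0867 + 0.0317 − 0.066784 = 0.051616
y = 5.16%

5.16%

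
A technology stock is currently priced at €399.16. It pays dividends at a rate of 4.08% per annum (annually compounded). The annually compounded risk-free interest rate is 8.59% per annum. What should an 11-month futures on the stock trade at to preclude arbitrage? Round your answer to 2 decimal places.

F = S · (1+r)^T / (1+q)^T
= 399.16 × 1.078468 / 1.037337 = 399.16 × 1.039651
F = €414.99

€414.99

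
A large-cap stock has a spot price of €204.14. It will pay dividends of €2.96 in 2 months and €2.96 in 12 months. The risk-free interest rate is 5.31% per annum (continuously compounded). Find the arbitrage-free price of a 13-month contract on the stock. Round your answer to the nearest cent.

PV(dividends) I = 2.96·e^(−0.0531·2/12) + 2.96·e^(−0.0531·12/12)
I = 2.9339 + 2.8069 = 5.7408
F = (S − I)·e^(rT) = (204.14 − 5.7408) · e^(0.0531·13/12)
= 198.3992 · e^0.057525 = 198.3992 × 1.059212 = €210.15

€210.15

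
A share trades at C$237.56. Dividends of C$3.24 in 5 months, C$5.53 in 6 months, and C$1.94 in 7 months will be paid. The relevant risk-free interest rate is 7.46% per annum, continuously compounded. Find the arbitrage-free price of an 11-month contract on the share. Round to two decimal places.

C$243.32

PV(dividends) I = 3.24·e^(−0.0746·5/12) + 5.53·e^(−0.0746·6/12) + 1.94·e^(−0.0746·7/12)
I = 3.1408 + 5.3275 + 1.8574 = 10.3257
F = (S − I)·e^(rT) = (237.56 − 10.3257) · e^(0.0746·11/12)
= 227.2343 · e^0.068383 = 227.2343 × 1.070775 = C$243.32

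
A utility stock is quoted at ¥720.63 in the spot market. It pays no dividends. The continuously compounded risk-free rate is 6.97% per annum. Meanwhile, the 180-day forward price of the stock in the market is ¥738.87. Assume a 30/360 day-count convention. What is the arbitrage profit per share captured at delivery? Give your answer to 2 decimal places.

¥7.32 per share

Fair forward: F* = S·e^(carry·T), with carry = r = 0.0697
F* = 720.63 · e^(0.0697 × 180/360) = 720.63 · e^0.034850 = 720.63 × 1.035464 = ¥746.1864
Market ¥738.87 < fair ¥746.1864: forward underpriced → reverse cash-and-carry (short spot, go long the forward).
At maturity, profit = |F_mkt − F*| = |738.87 − 746.1864| = ¥7.32 per share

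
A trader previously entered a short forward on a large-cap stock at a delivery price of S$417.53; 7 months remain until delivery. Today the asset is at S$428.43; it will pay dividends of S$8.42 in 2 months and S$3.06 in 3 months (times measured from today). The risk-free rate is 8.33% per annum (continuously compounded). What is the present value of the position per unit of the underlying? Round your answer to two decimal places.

PV(remaining dividends) I = 8.42·e^(−0.0833·2/12) + 3.06·e^(−0.0833·3/12) = 11.3008
Current forward F = (S − I)·e^(rT) = (428.43 − 11.3008)·e^(0.0833·7/12) = 417.1292 × 1.049792 = 437.8989
Value (long) = (F − K)·e^(−rT) = (437.8989 − 417.53) × 0.952570 = 19.4028
Short position value = −(long value) = -S$19.40

-S$19.40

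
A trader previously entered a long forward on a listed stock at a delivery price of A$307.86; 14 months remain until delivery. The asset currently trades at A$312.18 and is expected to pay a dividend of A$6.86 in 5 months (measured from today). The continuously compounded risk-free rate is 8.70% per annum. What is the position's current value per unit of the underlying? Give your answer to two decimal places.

PV(remaining dividends) I = 6.86·e^(−0.0870·5/12) = 6.6158
Current forward F = (S − I)·e^(rT) = (312.18 − 6.6158)·e^(0.0870·14/12) = 305.5642 × 1.106830 = 338.2076
Value (long) = (F − K)·e^(−rT) = (338.2076 − 307.86) × 0.903481 = 27.4185
Value = A$27.42

A$27.42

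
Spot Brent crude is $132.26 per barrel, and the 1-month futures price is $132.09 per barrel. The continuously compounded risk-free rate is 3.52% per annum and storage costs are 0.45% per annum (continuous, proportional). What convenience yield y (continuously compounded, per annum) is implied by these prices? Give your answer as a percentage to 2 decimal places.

5.51%

F = S·e^((r+u−y)T) ⇒ (r+u−y) = ln(F/S)/T
ln(132.09/132.26) = -0.001286; /T ⇒ -0.015432
y = r + u − ln(F/S)/T = 0.0352 + 0.0045 + 0.015432 = 0.055132
y = 5.51%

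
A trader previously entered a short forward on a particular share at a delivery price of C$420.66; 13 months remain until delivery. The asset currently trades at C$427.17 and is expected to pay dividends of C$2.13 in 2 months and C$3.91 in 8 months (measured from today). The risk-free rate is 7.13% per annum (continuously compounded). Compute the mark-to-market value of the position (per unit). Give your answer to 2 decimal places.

-C$31.95

PV(remaining dividends) I = 2.13·e^(−0.0713·2/12) + 3.91·e^(−0.0713·8/12) = 5.8333
Current forward F = (S − I)·e^(rT) = (427.17 − 5.8333)·e^(0.0713·13/12) = 421.3367 × 1.080303 = 455.1713
Value (long) = (F − K)·e^(−rT) = (455.1713 − 420.66) × 0.925666 = 31.9459
Short position value = −(long value) = -C$31.95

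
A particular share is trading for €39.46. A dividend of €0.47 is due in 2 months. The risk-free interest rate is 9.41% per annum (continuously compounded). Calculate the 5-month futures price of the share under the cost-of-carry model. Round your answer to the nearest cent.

€40.56

PV(dividends) I = 0.47·e^(−0.0941·2/12)
I = 0.4627
F = (S − I)·e^(rT) = (39.46 − 0.4627) · e^(0.0941·5/12)
= 38.9973 · e^0.039208 = 38.9973 × 1.039987 = €40.56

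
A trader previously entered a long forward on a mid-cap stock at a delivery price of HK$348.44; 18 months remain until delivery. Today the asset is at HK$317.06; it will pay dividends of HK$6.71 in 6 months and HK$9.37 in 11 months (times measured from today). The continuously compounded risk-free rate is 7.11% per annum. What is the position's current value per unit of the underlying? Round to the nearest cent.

-HK$11.39

PV(remaining dividends) I = 6.71·e^(−0.0711·6/12) + 9.37·e^(−0.0711·11/12) = 15.2544
Current forward F = (S − I)·e^(rT) = (317.06 − 15.2544)·e^(0.0711·18/12) = 301.8056 × 1.112545 = 335.7723
Value (long) = (F − K)·e^(−rT) = (335.7723 − 348.44) × 0.898840 = -11.3862
Value = -HK$11.39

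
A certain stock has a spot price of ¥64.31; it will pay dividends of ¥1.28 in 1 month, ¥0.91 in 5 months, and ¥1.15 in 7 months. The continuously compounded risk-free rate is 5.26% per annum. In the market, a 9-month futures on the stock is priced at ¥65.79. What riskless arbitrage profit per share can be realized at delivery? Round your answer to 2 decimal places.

PV(dividends) I = 1.28·e^(−0.0526·1/12) + 0.91·e^(−0.0526·5/12) + 1.15·e^(−0.0526·7/12) = 3.2799
Fair futures F* = (S − I)·e^(rT) = (64.31 − 3.2799)·e^0.039450 = 61.0301 × 1.040238 = 63.4858
Market ¥65.79 > fair 63.4858: forward overpriced → cash-and-carry (borrow at r, buy the stock and collect the dividends, short the forward).
Profit at T = |F_mkt − F*| = |65.79 − 63.4858| = ¥2.30 per share

¥2.30 per share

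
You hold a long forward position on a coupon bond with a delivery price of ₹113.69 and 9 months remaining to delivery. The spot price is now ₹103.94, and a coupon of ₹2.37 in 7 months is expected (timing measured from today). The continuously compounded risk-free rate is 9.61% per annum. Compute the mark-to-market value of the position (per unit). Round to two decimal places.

-₹4.08

PV(remaining coupons) I = 2.37·e^(−0.0961·7/12) = 2.2408
Current forward F = (S − I)·e^(rT) = (103.94 − 2.2408)·e^(0.0961·9/12) = 101.6992 × 1.074736 = 109.2998
Value (long) = (F − K)·e^(−rT) = (109.2998 − 113.69) × 0.930461 = -4.0849
Value = -₹4.08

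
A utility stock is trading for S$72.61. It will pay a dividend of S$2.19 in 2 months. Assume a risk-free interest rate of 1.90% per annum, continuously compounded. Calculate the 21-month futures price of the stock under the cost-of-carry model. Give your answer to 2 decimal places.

PV(dividends) I = 2.19·e^(−0.0190·2/12)
I = 2.1831
F = (S − I)·e^(rT) = (72.61 − 2.1831) · e^(0.0190·21/12)
= 70.4269 · e^0.033250 = 70.4269 × 1.033809 = S$72.81

S$72.81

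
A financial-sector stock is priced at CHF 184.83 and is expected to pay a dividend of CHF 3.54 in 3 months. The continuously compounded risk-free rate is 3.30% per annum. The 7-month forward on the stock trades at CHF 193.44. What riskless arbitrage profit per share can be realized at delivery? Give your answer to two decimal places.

PV(dividends) I = 3.54·e^(−0.0330·3/12) = 3.5109
Fair forward F* = (S − I)·e^(rT) = (184.83 − 3.5109)·e^0.019250 = 181.3191 × 1.019436 = 184.8432
Market CHF 193.44 > fair 184.8432: forward overpriced → cash-and-carry (borrow at r, buy the stock and collect the dividends, short the forward).
Profit at T = |F_mkt − F*| = |193.44 − 184.8432| = CHF 8.60 per share

CHF 8.60 per share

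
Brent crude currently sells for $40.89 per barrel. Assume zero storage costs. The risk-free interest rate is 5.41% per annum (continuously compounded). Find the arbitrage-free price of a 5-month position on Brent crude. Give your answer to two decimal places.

$41.82 per barrel

F = S·e^(rT) = 40.89 · e^(0.0541 × 5/12) = 40.89 · e^0.022542
= 40.89 × 1.022798 = $41.82 per barrel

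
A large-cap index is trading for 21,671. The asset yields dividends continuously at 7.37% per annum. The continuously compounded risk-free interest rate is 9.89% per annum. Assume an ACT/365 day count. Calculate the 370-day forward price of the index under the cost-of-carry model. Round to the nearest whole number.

22,232

F = S·e^((r − q)T) = 21671 · e^((0.0989 − 0.0737) × 370/365)
= 21671 · e^0.025545 = 21671 × 1.025874
F = 22,232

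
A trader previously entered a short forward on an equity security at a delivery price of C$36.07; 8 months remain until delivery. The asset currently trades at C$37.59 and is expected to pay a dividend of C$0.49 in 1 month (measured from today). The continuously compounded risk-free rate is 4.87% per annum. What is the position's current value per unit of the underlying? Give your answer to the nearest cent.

PV(remaining dividends) I = 0.49·e^(−0.0487·1/12) = 0.4880
Current forward F = (S − I)·e^(rT) = (37.59 − 0.4880)·e^(0.0487·8/12) = 37.1020 × 1.032999 = 38.3263
Value (long) = (F − K)·e^(−rT) = (38.3263 − 36.07) × 0.968055 = 2.1842
Short position value = −(long value) = -C$2.18

-C$2.18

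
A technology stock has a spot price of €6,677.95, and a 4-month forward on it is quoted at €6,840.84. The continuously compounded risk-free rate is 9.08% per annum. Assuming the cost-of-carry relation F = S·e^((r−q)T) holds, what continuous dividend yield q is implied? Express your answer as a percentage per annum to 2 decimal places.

From F = S·e^((r−q)T): (r − q) = ln(F/S)/T
ln(6840.84/6677.95) = ln(1.024392) = 0.024099
(r − q) = 0.024099 / (4/12) = 0.072297
q = r − ln(F/S)/T = 0.0908 − 0.072297 = 0.018503
q = 1.85%

1.85%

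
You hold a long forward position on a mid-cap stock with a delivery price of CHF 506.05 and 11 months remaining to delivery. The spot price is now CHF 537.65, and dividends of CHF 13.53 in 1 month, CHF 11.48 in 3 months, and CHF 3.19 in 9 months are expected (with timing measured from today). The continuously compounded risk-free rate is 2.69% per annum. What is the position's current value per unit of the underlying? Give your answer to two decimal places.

PV(remaining dividends) I = 13.53·e^(−0.0269·1/12) + 11.48·e^(−0.0269·3/12) + 3.19·e^(−0.0269·9/12) = 28.0290
Current forward F = (S − I)·e^(rT) = (537.65 − 28.0290)·e^(0.0269·11/12) = 509.6210 × 1.024965 = 522.3437
Value (long) = (F − K)·e^(−rT) = (522.3437 − 506.05) × 0.975643 = 15.8968
Value = CHF 15.90

CHF 15.90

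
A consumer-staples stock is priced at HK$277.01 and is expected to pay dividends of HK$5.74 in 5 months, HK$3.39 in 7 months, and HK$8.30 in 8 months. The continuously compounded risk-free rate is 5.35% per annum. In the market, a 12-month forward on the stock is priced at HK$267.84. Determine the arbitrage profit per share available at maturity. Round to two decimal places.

PV(dividends) I = 5.74·e^(−0.0535·5/12) + 3.39·e^(−0.0535·7/12) + 8.30·e^(−0.0535·8/12) = 16.9085
Fair forward F* = (S − I)·e^(rT) = (277.01 − 16.9085)·e^0.053500 = 260.1015 × 1.054957 = 274.3959
Market HK$267.84 < fair 274.3959: forward underpriced → reverse cash-and-carry (short the stock, invest proceeds at r, pay the dividends, go long the forward).
Profit at T = |F_mkt − F*| = |267.84 − 274.3959| = HK$6.56 per share

HK$6.56 per share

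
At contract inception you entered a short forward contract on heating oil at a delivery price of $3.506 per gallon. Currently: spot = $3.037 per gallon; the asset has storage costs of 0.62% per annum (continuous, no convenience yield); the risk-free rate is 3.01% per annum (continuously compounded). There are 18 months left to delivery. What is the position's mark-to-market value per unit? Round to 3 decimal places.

Current fair forward for the remaining 18 months: F = S·e^((r + u)·T), (r + u) = 0.0301 + 0.0062 = 0.0363
F = 3.037 · e^(0.0363 × 18/12) = 3.037 × 1.055960 = 3.2070
Value of long forward = (F − K)·e^(−rT) = (3.2070 − 3.506) · e^(−0.0301·18/12)
= -0.2990 × 0.955854 = -0.286
Short position value = −(long value) = $0.286

$0.286 per gallon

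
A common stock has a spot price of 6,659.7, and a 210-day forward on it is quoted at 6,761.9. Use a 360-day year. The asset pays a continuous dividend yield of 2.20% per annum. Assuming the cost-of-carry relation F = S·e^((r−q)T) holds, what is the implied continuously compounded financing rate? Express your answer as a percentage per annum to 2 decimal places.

4.81%

From F = S·e^((r−q)T): (r − q) = ln(F/S)/T
ln(6761.9/6659.7) = ln(1.015346) = 0.015229
(r − q) = 0.015229 / (210/360) = 0.026107
r = ln(F/S)/T + q = 0.026107 + 0.0220 = 0.048107
r = 4.81%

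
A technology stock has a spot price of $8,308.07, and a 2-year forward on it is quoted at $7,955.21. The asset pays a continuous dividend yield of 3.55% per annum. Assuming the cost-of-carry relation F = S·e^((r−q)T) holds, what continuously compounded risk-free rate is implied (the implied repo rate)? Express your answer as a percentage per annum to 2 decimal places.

1.38%

From F = S·e^((r−q)T): (r − q) = ln(F/S)/T
ln(7955.21/8308.07) = ln(0.957528) = -0.043400
(r − q) = -0.043400 / (2) = -0.021700
r = ln(F/S)/T + q = -0.021700 + 0.0355 = 0.013800
r = 1.38%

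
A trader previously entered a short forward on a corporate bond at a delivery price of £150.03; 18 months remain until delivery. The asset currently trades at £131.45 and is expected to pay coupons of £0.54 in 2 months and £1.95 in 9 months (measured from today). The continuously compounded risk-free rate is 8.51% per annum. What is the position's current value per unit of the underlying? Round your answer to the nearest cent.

£2.96

PV(remaining coupons) I = 0.54·e^(−0.0851·2/12) + 1.95·e^(−0.0851·9/12) = 2.3618
Current forward F = (S − I)·e^(rT) = (131.45 − 2.3618)·e^(0.0851·18/12) = 129.0882 × 1.136155 = 146.6642
Value (long) = (F − K)·e^(−rT) = (146.6642 − 150.03) × 0.880161 = -2.9624
Short position value = −(long value) = £2.96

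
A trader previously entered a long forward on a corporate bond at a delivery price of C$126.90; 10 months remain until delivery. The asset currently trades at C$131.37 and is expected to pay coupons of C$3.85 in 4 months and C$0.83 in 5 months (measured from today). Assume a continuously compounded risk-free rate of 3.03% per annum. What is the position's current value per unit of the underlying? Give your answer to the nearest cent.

C$3.00

PV(remaining coupons) I = 3.85·e^(−0.0303·4/12) + 0.83·e^(−0.0303·5/12) = 4.6309
Current forward F = (S − I)·e^(rT) = (131.37 − 4.6309)·e^(0.0303·10/12) = 126.7391 × 1.025571 = 129.9799
Value (long) = (F − K)·e^(−rT) = (129.9799 − 126.90) × 0.975066 = 3.0031
Value = C$3.00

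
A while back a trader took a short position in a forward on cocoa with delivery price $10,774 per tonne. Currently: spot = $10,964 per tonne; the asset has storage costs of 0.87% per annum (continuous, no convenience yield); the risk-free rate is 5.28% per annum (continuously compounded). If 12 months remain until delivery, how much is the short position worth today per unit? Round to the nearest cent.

-$839.91 per tonne

Current fair forward for the remaining 12 months: F = S·e^((r + u)·T), (r + u) = 0.0528 + 0.0087 = 0.0615
F = 10964 · e^(0.0615 × 12/12) = 10964 × 1.06343050 = 11659.4520
Value of long forward = (F − K)·e^(−rT) = (11659.4520 − 10774) · e^(−0.0528·12/12)
= 885.4520 × 0.94856971 = 839.91
Short position value = −(long value) = -$839.91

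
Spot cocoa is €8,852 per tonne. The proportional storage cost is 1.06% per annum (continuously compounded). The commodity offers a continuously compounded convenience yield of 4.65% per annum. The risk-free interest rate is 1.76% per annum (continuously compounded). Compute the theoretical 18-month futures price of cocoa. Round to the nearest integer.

€8,612 per tonne

Net carry = r + u − y = 0.0176 + 0.0106 − 0.0465 = -0.0183
F = S·e^((r+u−y)T) = 8852 · e^(-0.0183 × 18/12) = 8852 · e^-0.027450
= 8852 × 0.972923 = €8,612 per tonne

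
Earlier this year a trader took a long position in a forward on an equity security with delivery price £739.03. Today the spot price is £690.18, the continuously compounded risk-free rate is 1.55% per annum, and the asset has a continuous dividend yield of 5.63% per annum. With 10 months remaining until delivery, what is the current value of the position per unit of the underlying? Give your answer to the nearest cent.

Current fair forward for the remaining 10 months: F = S·e^((r − q)·T), (r − q) = 0.0155 − 0.0563 = -0.0408
F = 690.18 · e^(-0.0408 × 10/12) = 690.18 × 0.966572 = 667.1087
Value of long forward = (F − K)·e^(−rT) = (667.1087 − 739.03) · e^(−0.0155·10/12)
= -71.9213 × 0.987166 = -71.00

-£71.00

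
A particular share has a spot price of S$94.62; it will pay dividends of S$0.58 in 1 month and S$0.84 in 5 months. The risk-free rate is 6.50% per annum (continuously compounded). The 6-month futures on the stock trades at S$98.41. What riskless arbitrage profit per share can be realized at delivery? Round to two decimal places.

PV(dividends) I = 0.58·e^(−0.0650·1/12) + 0.84·e^(−0.0650·5/12) = 1.3944
Fair futures F* = (S − I)·e^(rT) = (94.62 − 1.3944)·e^0.032500 = 93.2256 × 1.033034 = 96.3052
Market S$98.41 > fair 96.3052: forward overpriced → cash-and-carry (borrow at r, buy the stock and collect the dividends, short the forward).
Profit at T = |F_mkt − F*| = |98.41 − 96.3052| = S$2.10 per share

S$2.10 per share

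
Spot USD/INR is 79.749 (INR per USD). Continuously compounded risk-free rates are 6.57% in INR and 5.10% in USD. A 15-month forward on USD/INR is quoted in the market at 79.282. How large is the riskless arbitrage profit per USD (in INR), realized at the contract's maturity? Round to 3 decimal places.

Fair forward: F* = S·e^(carry·T), with carry = (r_INR − r_USD) = 0.0657 − 0.0510 = 0.0147
F* = 79.749 · e^(0.0147 × 15/12) = 79.749 · e^0.018375 = 79.749 × 1.018545 = 81.2279
Market 79.282 < fair 81.2279: forward underpriced → reverse cash-and-carry (short spot, go long the forward).
At maturity, profit = |F_mkt − F*| = |79.282 − 81.2279| = 1.946 per USD (in INR)

1.946 per USD (in INR)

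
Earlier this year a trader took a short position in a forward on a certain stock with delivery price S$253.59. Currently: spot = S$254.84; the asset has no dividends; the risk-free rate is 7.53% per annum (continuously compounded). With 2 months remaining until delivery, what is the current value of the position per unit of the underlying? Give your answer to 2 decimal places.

Current fair forward for the remaining 2 months: F = S·e^(r·T), r = 0.0753
F = 254.84 · e^(0.0753 × 2/12) = 254.84 × 1.012629 = 258.0584
Value of long forward = (F − K)·e^(−rT) = (258.0584 − 253.59) · e^(−0.0753·2/12)
= 4.4684 × 0.987528 = 4.41
Short position value = −(long value) = -S$4.41

-S$4.41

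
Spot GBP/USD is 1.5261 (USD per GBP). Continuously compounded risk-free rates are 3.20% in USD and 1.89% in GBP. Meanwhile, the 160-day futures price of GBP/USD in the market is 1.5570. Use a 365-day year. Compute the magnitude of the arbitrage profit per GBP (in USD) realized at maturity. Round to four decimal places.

0.0221 per GBP (in USD)

Fair futures: F* = S·e^(carry·T), with carry = (r_USD − r_GBP) = 0.0320 − 0.0189 = 0.0131
F* = 1.5261 · e^(0.0131 × 160/365) = 1.5261 · e^0.005742 = 1.5261 × 1.005759 = 1.5349
Market 1.5570 > fair 1.5349: forward overpriced → cash-and-carry (buy spot, short the forward).
At maturity, profit = |F_mkt − F*| = |1.5570 − 1.5349| = 0.0221 per GBP (in USD)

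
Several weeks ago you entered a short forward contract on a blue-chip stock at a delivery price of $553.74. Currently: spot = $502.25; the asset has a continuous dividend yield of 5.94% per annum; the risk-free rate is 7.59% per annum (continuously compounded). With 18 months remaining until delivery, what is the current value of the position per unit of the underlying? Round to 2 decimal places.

Current fair forward for the remaining 18 months: F = S·e^((r − q)·T), (r − q) = 0.0759 − 0.0594 = 0.0165
F = 502.25 · e^(0.0165 × 18/12) = 502.25 × 1.025059 = 514.8359
Value of long forward = (F − K)·e^(−rT) = (514.8359 − 553.74) · e^(−0.0759·18/12)
= -38.9041 × 0.892392 = -34.72
Short position value = −(long value) = $34.72

$34.72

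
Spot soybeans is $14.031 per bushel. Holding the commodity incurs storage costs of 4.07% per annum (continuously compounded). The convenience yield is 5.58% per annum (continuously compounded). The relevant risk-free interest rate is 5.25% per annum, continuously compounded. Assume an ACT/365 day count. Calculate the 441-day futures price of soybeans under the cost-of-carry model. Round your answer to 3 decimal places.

$14.680 per bushel

Net carry = r + u − y = 0.0525 + 0.0407 − 0.0558 = 0.0374
F = S·e^((r+u−y)T) = 14.031 · e^(0.0374 × 441/365) = 14.031 · e^0.045187
= 14.031 × 1.046223 = $14.680 per bushel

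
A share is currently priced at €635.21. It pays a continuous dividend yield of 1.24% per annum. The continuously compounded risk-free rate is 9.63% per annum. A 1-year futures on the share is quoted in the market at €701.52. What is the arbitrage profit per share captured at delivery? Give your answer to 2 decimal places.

Fair futures: F* = S·e^(carry·T), with carry = (r − q) = 0.0963 − 0.0124 = 0.0839
F* = 635.21 · e^(0.0839 × 1) = 635.21 · e^0.083900 = 635.21 × 1.087520 = €690.8036
Market €701.52 > fair €690.8036: forward overpriced → cash-and-carry (buy spot, short the forward).
At maturity, profit = |F_mkt − F*| = |701.52 − 690.8036| = €10.72 per share

€10.72 per share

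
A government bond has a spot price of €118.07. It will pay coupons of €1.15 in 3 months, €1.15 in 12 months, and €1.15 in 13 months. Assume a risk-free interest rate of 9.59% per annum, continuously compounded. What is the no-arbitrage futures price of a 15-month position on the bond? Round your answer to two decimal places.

PV(coupons) I = 1.15·e^(−0.0959·3/12) + 1.15·e^(−0.0959·12/12) + 1.15·e^(−0.0959·13/12)
I = 1.1228 + 1.0448 + 1.0365 = 3.2041
F = (S − I)·e^(rT) = (118.07 − 3.2041) · e^(0.0959·15/12)
= 114.8659 · e^0.119875 = 114.8659 × 1.127356 = €129.49

€129.49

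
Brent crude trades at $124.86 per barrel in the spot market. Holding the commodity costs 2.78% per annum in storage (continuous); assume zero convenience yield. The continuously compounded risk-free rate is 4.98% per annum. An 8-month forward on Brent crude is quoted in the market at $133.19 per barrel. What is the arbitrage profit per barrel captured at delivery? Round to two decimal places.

$1.70 per barrel

Fair forward: F* = S·e^(carry·T), with carry = (r + u) = 0.0498 + 0.0278 = 0.0776
F* = 124.86 · e^(0.0776 × 8/12) = 124.86 · e^0.051733 = 124.86 × 1.053095 = $131.4894
Market $133.19 > fair $131.4894: forward overpriced → cash-and-carry (buy spot, short the forward).
At maturity, profit = |F_mkt − F*| = |133.19 − 131.4894| = $1.70 per barrel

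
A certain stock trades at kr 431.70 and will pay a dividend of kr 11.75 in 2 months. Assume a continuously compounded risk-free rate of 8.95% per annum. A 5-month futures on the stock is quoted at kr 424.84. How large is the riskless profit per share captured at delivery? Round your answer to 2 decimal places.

kr 11.25 per share

PV(dividends) I = 11.75·e^(−0.0895·2/12) = 11.5760
Fair futures F* = (S − I)·e^(rT) = (431.70 − 11.5760)·e^0.037292 = 420.1240 × 1.037996 = 436.0870
Market kr 424.84 < fair 436.0870: forward underpriced → reverse cash-and-carry (short the stock, invest proceeds at r, pay the dividends, go long the forward).
Profit at T = |F_mkt − F*| = |424.84 − 436.0870| = kr 11.25 per share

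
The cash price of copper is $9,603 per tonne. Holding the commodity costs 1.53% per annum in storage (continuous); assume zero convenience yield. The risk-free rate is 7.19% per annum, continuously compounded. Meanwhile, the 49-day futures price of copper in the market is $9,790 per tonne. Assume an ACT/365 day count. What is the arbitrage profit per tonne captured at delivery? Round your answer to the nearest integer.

Fair futures: F* = S·e^(carry·T), with carry = (r + u) = 0.0719 + 0.0153 = 0.0872
F* = 9603 · e^(0.0872 × 49/365) = 9603 · e^0.011706 = 9603 × 1.011775 = $9716.0753
Market $9790 > fair $9716.0753: forward overpriced → cash-and-carry (buy spot, short the forward).
At maturity, profit = |F_mkt − F*| = |9790 − 9716.0753| = $74 per tonne

$74 per tonne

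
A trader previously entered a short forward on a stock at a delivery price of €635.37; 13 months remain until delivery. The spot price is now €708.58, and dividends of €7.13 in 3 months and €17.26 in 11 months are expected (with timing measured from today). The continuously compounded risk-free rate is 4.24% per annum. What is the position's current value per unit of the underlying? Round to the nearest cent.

PV(remaining dividends) I = 7.13·e^(−0.0424·3/12) + 17.26·e^(−0.0424·11/12) = 23.6569
Current forward F = (S − I)·e^(rT) = (708.58 − 23.6569)·e^(0.0424·13/12) = 684.9231 × 1.047005 = 717.1179
Value (long) = (F − K)·e^(−rT) = (717.1179 − 635.37) × 0.955106 = 78.0779
Short position value = −(long value) = -€78.08

-€78.08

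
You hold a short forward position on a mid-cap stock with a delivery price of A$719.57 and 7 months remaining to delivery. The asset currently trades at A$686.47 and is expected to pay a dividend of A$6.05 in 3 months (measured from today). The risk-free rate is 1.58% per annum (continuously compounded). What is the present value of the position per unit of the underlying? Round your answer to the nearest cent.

PV(remaining dividends) I = 6.05·e^(−0.0158·3/12) = 6.0261
Current forward F = (S − I)·e^(rT) = (686.47 − 6.0261)·e^(0.0158·7/12) = 680.4439 × 1.009259 = 686.7441
Value (long) = (F − K)·e^(−rT) = (686.7441 − 719.57) × 0.990826 = -32.5248
Short position value = −(long value) = A$32.52

A$32.52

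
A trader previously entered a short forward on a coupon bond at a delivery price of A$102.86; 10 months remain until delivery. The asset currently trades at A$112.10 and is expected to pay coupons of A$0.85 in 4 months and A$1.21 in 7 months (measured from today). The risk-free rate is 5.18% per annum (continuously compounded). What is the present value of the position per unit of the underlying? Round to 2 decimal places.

-A$11.58

PV(remaining coupons) I = 0.85·e^(−0.0518·4/12) + 1.21·e^(−0.0518·7/12) = 2.0094
Current forward F = (S − I)·e^(rT) = (112.10 − 2.0094)·e^(0.0518·10/12) = 110.0906 × 1.044112 = 114.9469
Value (long) = (F − K)·e^(−rT) = (114.9469 − 102.86) × 0.957752 = 11.5763
Short position value = −(long value) = -A$11.58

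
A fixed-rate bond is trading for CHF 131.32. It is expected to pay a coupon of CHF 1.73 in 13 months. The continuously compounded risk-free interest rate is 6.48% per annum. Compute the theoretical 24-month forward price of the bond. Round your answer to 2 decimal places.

PV(coupons) I = 1.73·e^(−0.0648·13/12)
I = 1.6127
F = (S − I)·e^(rT) = (131.32 − 1.6127) · e^(0.0648·24/12)
= 129.7073 · e^0.129600 = 129.7073 × 1.138373 = CHF 147.66

CHF 147.66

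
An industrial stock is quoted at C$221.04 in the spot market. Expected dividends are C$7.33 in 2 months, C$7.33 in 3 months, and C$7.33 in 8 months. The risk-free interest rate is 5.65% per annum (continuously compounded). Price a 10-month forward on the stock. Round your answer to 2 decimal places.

C$209.11

PV(dividends) I = 7.33·e^(−0.0565·2/12) + 7.33·e^(−0.0565·3/12) + 7.33·e^(−0.0565·8/12)
I = 7.2613 + 7.2272 + 7.0590 = 21.5475
F = (S − I)·e^(rT) = (221.04 − 21.5475) · e^(0.0565·10/12)
= 199.4925 · e^0.047083 = 199.4925 × 1.048209 = C$209.11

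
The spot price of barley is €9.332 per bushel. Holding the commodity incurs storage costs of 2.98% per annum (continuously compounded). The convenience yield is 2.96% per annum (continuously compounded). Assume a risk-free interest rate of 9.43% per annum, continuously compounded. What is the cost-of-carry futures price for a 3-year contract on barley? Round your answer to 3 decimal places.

€12.391 per bushel

Net carry = r + u − y = 0.0943 + 0.0298 − 0.0296 = 0.0945
F = S·e^((r+u−y)T) = 9.332 · e^(0.0945 × 3) = 9.332 · e^0.283500
= 9.332 × 1.327769 = €12.391 per bushel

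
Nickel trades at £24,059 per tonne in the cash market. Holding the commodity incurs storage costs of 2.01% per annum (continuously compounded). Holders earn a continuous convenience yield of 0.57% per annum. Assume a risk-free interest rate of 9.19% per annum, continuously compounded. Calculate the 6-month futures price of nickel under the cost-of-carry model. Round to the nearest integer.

£25,372 per tonne

Net carry = r + u − y = 0.0919 + 0.0201 − 0.0057 = 0.1063
F = S·e^((r+u−y)T) = 24059 · e^(0.1063 × 6/12) = 24059 · e^0.053150
= 24059 × 1.054588 = £25,372 per tonne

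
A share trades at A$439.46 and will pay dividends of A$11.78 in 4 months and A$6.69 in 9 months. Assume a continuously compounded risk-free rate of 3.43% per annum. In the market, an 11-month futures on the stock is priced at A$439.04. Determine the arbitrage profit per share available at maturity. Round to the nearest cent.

A$4.29 per share

PV(dividends) I = 11.78·e^(−0.0343·4/12) + 6.69·e^(−0.0343·9/12) = 18.1662
Fair futures F* = (S − I)·e^(rT) = (439.46 − 18.1662)·e^0.031442 = 421.2938 × 1.031942 = 434.7508
Market A$439.04 > fair 434.7508: forward overpriced → cash-and-carry (borrow at r, buy the stock and collect the dividends, short the forward).
Profit at T = |F_mkt − F*| = |439.04 − 434.7508| = A$4.29 per share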